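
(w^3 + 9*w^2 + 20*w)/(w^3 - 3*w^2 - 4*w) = (w^2 + 9*w + 20)/(w^2 - 3*w - 4)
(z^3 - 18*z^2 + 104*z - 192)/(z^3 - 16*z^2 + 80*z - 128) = (z - 6)/(z - 4)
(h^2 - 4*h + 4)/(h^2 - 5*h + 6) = (h - 2)/(h - 3)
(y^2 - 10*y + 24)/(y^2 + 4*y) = (y^2 - 10*y + 24)/(y*(y + 4))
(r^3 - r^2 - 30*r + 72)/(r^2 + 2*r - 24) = r - 3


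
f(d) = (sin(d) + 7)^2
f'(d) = 2*(sin(d) + 7)*cos(d)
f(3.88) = 40.03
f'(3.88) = -9.36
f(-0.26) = 45.47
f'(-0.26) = 13.03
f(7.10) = 59.74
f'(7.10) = 10.58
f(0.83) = 59.88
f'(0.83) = 10.44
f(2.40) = 58.91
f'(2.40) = -11.32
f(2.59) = 56.61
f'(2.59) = -12.82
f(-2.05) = 37.36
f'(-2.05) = -5.64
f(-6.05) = 52.29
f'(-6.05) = 14.07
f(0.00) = 49.00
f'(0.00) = 14.00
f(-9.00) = 43.40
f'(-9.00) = -12.00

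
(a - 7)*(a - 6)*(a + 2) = a^3 - 11*a^2 + 16*a + 84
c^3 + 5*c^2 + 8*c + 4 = (c + 1)*(c + 2)^2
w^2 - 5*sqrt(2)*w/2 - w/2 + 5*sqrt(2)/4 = (w - 1/2)*(w - 5*sqrt(2)/2)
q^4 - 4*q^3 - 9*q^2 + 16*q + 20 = (q - 5)*(q - 2)*(q + 1)*(q + 2)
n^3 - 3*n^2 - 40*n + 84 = (n - 7)*(n - 2)*(n + 6)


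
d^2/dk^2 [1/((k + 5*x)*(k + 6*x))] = 2*((k + 5*x)^2 + (k + 5*x)*(k + 6*x) + (k + 6*x)^2)/((k + 5*x)^3*(k + 6*x)^3)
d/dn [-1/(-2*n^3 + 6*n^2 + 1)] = 6*n*(2 - n)/(-2*n^3 + 6*n^2 + 1)^2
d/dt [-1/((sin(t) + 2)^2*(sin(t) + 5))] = 3*(sin(t) + 4)*cos(t)/((sin(t) + 2)^3*(sin(t) + 5)^2)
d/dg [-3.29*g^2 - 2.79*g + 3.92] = -6.58*g - 2.79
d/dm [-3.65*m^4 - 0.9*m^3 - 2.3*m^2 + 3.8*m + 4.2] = -14.6*m^3 - 2.7*m^2 - 4.6*m + 3.8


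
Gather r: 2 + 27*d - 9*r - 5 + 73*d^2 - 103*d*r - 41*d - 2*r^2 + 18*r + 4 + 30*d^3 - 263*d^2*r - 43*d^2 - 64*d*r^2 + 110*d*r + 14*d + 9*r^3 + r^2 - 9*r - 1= 30*d^3 + 30*d^2 + 9*r^3 + r^2*(-64*d - 1) + r*(-263*d^2 + 7*d)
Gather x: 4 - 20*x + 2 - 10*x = 6 - 30*x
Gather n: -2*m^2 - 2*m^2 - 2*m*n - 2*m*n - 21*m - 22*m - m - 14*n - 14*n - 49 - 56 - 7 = -4*m^2 - 44*m + n*(-4*m - 28) - 112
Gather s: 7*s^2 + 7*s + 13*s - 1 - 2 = 7*s^2 + 20*s - 3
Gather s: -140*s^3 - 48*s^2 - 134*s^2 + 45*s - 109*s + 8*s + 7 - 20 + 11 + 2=-140*s^3 - 182*s^2 - 56*s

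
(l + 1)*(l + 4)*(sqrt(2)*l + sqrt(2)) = sqrt(2)*l^3 + 6*sqrt(2)*l^2 + 9*sqrt(2)*l + 4*sqrt(2)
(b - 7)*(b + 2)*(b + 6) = b^3 + b^2 - 44*b - 84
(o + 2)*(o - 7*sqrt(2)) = o^2 - 7*sqrt(2)*o + 2*o - 14*sqrt(2)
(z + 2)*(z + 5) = z^2 + 7*z + 10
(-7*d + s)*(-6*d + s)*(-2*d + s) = -84*d^3 + 68*d^2*s - 15*d*s^2 + s^3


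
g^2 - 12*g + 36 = (g - 6)^2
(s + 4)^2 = s^2 + 8*s + 16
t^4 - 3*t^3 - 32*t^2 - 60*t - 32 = (t - 8)*(t + 1)*(t + 2)^2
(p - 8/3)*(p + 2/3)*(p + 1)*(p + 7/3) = p^4 + 4*p^3/3 - 55*p^2/9 - 286*p/27 - 112/27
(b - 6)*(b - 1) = b^2 - 7*b + 6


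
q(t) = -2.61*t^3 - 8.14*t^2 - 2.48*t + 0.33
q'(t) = -7.83*t^2 - 16.28*t - 2.48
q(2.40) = -88.59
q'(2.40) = -86.65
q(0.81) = -8.41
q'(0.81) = -20.80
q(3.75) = -261.08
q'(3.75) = -173.64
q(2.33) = -82.65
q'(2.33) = -82.92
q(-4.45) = 80.17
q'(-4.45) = -85.09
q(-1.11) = -3.38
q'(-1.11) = 5.94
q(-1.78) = -6.33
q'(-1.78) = 1.69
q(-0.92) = -2.25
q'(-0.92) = 5.87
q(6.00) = -871.35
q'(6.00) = -382.04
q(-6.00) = 285.93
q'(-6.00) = -186.68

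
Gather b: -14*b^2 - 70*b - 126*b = -14*b^2 - 196*b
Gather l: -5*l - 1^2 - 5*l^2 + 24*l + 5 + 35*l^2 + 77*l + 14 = 30*l^2 + 96*l + 18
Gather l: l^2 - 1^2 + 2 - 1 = l^2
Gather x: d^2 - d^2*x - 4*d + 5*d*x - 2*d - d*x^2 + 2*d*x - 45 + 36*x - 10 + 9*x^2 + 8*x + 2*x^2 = d^2 - 6*d + x^2*(11 - d) + x*(-d^2 + 7*d + 44) - 55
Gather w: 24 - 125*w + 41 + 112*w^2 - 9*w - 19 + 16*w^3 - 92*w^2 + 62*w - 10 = 16*w^3 + 20*w^2 - 72*w + 36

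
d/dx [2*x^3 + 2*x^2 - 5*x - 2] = 6*x^2 + 4*x - 5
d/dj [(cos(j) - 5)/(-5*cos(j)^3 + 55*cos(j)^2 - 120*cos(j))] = 2*(-cos(j)^3 + 13*cos(j)^2 - 55*cos(j) + 60)*sin(j)/(5*(cos(j) - 8)^2*(cos(j) - 3)^2*cos(j)^2)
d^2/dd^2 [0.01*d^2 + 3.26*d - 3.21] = 0.0200000000000000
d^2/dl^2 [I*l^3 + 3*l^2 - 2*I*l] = 6*I*l + 6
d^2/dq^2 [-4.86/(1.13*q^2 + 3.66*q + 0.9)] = (12.411468*q^2 + 40.199976*q - 4.86*(2.26*q + 3.66)*(4.52*q + 7.32) + 9.88524)/(1.13*q^2 + 3.66*q + 0.9)^3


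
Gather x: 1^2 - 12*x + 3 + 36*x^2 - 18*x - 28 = 36*x^2 - 30*x - 24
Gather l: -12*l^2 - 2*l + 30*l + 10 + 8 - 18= -12*l^2 + 28*l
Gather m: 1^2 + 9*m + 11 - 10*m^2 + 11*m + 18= -10*m^2 + 20*m + 30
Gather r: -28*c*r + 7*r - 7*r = -28*c*r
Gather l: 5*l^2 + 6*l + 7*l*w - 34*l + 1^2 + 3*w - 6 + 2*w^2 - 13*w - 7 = 5*l^2 + l*(7*w - 28) + 2*w^2 - 10*w - 12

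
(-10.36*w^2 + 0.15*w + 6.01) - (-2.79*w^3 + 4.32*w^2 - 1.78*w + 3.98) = 2.79*w^3 - 14.68*w^2 + 1.93*w + 2.03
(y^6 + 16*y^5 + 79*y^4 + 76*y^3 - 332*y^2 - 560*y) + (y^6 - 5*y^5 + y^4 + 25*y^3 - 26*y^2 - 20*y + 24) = 2*y^6 + 11*y^5 + 80*y^4 + 101*y^3 - 358*y^2 - 580*y + 24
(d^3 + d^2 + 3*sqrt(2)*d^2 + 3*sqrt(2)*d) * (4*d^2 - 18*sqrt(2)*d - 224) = 4*d^5 - 6*sqrt(2)*d^4 + 4*d^4 - 332*d^3 - 6*sqrt(2)*d^3 - 672*sqrt(2)*d^2 - 332*d^2 - 672*sqrt(2)*d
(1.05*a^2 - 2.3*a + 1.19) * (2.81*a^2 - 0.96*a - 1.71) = 2.9505*a^4 - 7.471*a^3 + 3.7564*a^2 + 2.7906*a - 2.0349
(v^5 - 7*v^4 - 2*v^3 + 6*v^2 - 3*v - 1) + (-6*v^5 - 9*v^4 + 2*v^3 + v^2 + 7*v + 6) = -5*v^5 - 16*v^4 + 7*v^2 + 4*v + 5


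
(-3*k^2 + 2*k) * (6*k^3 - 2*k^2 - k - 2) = -18*k^5 + 18*k^4 - k^3 + 4*k^2 - 4*k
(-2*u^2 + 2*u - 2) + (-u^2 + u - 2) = -3*u^2 + 3*u - 4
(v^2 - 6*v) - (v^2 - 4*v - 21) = 21 - 2*v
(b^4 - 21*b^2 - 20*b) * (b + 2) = b^5 + 2*b^4 - 21*b^3 - 62*b^2 - 40*b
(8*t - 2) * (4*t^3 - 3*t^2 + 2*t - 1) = 32*t^4 - 32*t^3 + 22*t^2 - 12*t + 2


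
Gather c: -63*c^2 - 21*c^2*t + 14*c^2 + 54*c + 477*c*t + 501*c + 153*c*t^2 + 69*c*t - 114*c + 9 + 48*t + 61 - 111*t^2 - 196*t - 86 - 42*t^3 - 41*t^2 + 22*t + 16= c^2*(-21*t - 49) + c*(153*t^2 + 546*t + 441) - 42*t^3 - 152*t^2 - 126*t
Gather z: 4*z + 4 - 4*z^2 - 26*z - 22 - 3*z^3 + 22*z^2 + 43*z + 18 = -3*z^3 + 18*z^2 + 21*z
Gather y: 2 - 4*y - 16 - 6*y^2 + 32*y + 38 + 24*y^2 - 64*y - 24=18*y^2 - 36*y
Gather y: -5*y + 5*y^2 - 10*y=5*y^2 - 15*y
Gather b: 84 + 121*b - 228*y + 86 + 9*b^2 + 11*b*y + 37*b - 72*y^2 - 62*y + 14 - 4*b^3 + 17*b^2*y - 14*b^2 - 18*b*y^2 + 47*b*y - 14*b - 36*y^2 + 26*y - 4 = -4*b^3 + b^2*(17*y - 5) + b*(-18*y^2 + 58*y + 144) - 108*y^2 - 264*y + 180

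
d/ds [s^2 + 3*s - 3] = 2*s + 3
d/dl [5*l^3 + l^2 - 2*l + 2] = 15*l^2 + 2*l - 2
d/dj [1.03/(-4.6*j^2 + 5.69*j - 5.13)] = (9.476*j - 5.8607)/(4.6*j^2 - 5.69*j + 5.13)^2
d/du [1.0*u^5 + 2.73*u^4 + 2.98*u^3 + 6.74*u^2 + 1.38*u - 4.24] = 5.0*u^4 + 10.92*u^3 + 8.94*u^2 + 13.48*u + 1.38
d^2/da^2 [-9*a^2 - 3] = -18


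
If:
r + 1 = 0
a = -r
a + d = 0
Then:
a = 1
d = -1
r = -1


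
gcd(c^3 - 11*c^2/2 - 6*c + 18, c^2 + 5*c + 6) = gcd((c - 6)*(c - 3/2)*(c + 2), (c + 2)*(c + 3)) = c + 2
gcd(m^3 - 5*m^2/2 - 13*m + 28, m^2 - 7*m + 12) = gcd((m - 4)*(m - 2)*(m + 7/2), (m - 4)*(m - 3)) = m - 4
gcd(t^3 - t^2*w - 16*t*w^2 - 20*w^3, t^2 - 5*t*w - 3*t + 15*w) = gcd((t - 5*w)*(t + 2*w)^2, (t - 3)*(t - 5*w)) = t - 5*w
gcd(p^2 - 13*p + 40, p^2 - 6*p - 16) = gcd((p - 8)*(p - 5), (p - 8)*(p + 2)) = p - 8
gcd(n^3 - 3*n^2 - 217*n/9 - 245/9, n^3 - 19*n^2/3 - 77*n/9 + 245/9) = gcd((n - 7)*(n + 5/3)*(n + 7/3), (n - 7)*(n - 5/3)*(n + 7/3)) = n^2 - 14*n/3 - 49/3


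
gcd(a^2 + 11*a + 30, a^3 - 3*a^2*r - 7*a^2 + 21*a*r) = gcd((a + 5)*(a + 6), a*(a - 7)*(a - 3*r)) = 1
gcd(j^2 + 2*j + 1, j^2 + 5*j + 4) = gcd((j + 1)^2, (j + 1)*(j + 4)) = j + 1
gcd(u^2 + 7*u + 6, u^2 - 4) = 1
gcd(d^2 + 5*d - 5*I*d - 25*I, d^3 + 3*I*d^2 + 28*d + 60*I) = d - 5*I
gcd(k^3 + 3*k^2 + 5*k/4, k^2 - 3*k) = k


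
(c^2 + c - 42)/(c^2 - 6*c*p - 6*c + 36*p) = (-c - 7)/(-c + 6*p)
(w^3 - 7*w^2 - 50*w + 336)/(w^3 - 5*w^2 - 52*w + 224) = (w - 6)/(w - 4)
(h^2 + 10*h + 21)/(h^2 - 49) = (h + 3)/(h - 7)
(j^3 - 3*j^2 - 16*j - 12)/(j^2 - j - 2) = (j^2 - 4*j - 12)/(j - 2)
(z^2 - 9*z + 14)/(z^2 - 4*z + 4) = (z - 7)/(z - 2)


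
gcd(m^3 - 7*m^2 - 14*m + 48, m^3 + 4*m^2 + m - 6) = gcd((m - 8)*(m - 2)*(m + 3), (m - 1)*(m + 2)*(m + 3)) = m + 3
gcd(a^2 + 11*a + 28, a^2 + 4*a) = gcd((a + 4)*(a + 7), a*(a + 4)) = a + 4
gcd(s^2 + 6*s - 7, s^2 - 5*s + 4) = s - 1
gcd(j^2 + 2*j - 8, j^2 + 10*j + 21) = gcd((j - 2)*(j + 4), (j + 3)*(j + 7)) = 1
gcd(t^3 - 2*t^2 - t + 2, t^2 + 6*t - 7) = t - 1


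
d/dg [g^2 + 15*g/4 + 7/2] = 2*g + 15/4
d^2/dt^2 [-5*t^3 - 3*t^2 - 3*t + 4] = -30*t - 6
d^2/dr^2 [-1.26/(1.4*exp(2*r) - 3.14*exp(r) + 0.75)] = (-1.26*(2.8*exp(r) - 3.14)*(5.6*exp(r) - 6.28)*exp(r) + (7.056*exp(r) - 3.9564)*(1.4*exp(2*r) - 3.14*exp(r) + 0.75))*exp(r)/(1.4*exp(2*r) - 3.14*exp(r) + 0.75)^3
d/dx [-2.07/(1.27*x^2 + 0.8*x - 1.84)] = (5.2578*x + 1.656)/(1.27*x^2 + 0.8*x - 1.84)^2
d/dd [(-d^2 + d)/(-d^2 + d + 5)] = 5*(1 - 2*d)/(d^4 - 2*d^3 - 9*d^2 + 10*d + 25)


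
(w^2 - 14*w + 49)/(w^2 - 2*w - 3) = (-w^2 + 14*w - 49)/(-w^2 + 2*w + 3)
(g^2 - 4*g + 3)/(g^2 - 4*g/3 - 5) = 3*(g - 1)/(3*g + 5)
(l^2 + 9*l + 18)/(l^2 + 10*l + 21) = (l + 6)/(l + 7)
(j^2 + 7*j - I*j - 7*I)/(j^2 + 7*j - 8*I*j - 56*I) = (j - I)/(j - 8*I)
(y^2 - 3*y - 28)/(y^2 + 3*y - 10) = (y^2 - 3*y - 28)/(y^2 + 3*y - 10)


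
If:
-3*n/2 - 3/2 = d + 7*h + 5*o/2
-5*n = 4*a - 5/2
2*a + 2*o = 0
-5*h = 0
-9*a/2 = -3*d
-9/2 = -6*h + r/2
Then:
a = 45/44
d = 135/88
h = 0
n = -7/22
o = -45/44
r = -9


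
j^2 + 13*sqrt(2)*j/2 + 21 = (j + 3*sqrt(2))*(j + 7*sqrt(2)/2)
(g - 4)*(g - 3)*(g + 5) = g^3 - 2*g^2 - 23*g + 60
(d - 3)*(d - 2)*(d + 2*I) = d^3 - 5*d^2 + 2*I*d^2 + 6*d - 10*I*d + 12*I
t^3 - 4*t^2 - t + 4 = (t - 4)*(t - 1)*(t + 1)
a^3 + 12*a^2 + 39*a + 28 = (a + 1)*(a + 4)*(a + 7)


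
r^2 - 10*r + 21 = (r - 7)*(r - 3)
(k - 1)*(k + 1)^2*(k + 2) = k^4 + 3*k^3 + k^2 - 3*k - 2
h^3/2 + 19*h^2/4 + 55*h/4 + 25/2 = (h/2 + 1)*(h + 5/2)*(h + 5)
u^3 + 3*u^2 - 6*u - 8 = (u - 2)*(u + 1)*(u + 4)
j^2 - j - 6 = (j - 3)*(j + 2)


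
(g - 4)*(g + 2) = g^2 - 2*g - 8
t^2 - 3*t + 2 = (t - 2)*(t - 1)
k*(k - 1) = k^2 - k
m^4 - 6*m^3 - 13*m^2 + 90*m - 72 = (m - 6)*(m - 3)*(m - 1)*(m + 4)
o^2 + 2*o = o*(o + 2)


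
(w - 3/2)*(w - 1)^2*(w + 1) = w^4 - 5*w^3/2 + w^2/2 + 5*w/2 - 3/2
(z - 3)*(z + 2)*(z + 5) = z^3 + 4*z^2 - 11*z - 30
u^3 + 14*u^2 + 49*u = u*(u + 7)^2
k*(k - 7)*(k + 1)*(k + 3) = k^4 - 3*k^3 - 25*k^2 - 21*k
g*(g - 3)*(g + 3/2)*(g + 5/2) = g^4 + g^3 - 33*g^2/4 - 45*g/4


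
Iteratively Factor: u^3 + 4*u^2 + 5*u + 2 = (u + 2)*(u^2 + 2*u + 1) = (u + 1)*(u + 2)*(u + 1)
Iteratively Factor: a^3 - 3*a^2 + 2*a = (a - 2)*(a^2 - a) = a*(a - 2)*(a - 1)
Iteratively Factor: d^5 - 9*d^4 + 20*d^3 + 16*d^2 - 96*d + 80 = (d - 2)*(d^4 - 7*d^3 + 6*d^2 + 28*d - 40) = (d - 2)^2*(d^3 - 5*d^2 - 4*d + 20) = (d - 2)^2*(d + 2)*(d^2 - 7*d + 10) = (d - 5)*(d - 2)^2*(d + 2)*(d - 2)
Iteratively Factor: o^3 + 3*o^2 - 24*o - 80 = (o + 4)*(o^2 - o - 20) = (o + 4)^2*(o - 5)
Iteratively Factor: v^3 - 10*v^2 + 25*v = (v)*(v^2 - 10*v + 25) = v*(v - 5)*(v - 5)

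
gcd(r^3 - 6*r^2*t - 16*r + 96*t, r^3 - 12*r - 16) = r - 4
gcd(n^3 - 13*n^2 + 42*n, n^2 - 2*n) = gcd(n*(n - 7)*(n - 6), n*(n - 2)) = n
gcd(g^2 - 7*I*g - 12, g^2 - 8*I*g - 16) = g - 4*I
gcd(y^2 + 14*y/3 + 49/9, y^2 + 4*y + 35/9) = y + 7/3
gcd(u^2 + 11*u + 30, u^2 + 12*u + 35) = u + 5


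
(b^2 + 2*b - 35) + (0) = b^2 + 2*b - 35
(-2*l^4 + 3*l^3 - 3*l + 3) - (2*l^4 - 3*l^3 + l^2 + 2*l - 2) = -4*l^4 + 6*l^3 - l^2 - 5*l + 5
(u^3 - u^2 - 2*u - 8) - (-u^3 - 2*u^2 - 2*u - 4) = 2*u^3 + u^2 - 4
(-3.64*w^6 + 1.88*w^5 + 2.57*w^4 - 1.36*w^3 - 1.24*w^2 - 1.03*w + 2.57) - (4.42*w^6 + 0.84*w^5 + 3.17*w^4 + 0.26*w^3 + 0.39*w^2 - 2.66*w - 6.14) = -8.06*w^6 + 1.04*w^5 - 0.6*w^4 - 1.62*w^3 - 1.63*w^2 + 1.63*w + 8.71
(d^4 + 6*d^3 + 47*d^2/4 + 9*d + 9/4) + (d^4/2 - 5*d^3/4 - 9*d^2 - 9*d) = 3*d^4/2 + 19*d^3/4 + 11*d^2/4 + 9/4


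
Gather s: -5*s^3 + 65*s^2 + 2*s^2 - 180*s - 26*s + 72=-5*s^3 + 67*s^2 - 206*s + 72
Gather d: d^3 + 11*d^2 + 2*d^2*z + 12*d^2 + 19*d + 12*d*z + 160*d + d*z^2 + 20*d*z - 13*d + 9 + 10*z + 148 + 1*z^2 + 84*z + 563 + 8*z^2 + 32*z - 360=d^3 + d^2*(2*z + 23) + d*(z^2 + 32*z + 166) + 9*z^2 + 126*z + 360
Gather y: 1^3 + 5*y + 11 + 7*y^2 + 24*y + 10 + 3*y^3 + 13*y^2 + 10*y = 3*y^3 + 20*y^2 + 39*y + 22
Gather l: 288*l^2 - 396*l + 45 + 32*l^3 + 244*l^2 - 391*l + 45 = 32*l^3 + 532*l^2 - 787*l + 90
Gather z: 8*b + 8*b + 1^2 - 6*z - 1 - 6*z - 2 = 16*b - 12*z - 2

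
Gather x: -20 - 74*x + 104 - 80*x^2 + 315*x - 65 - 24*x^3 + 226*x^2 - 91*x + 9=-24*x^3 + 146*x^2 + 150*x + 28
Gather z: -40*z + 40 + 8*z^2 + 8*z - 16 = 8*z^2 - 32*z + 24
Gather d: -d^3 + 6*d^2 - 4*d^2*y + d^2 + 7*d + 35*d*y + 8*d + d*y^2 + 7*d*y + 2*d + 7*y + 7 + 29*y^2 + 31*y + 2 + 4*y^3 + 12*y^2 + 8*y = -d^3 + d^2*(7 - 4*y) + d*(y^2 + 42*y + 17) + 4*y^3 + 41*y^2 + 46*y + 9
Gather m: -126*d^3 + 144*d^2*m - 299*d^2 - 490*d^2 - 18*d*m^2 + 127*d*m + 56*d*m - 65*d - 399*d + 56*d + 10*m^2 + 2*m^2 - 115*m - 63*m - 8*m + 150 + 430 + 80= -126*d^3 - 789*d^2 - 408*d + m^2*(12 - 18*d) + m*(144*d^2 + 183*d - 186) + 660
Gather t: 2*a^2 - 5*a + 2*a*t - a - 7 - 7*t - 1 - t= 2*a^2 - 6*a + t*(2*a - 8) - 8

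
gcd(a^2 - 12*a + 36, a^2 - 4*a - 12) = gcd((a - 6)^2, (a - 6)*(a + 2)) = a - 6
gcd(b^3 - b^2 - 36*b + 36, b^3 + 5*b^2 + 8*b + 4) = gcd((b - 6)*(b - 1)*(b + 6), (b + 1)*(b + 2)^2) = 1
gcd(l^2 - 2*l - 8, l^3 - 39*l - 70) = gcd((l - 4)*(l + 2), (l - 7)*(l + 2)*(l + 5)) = l + 2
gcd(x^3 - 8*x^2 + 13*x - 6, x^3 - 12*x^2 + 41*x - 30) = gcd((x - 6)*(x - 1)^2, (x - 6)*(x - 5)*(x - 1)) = x^2 - 7*x + 6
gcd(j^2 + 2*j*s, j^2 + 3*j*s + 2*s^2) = j + 2*s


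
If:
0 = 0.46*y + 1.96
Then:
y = -4.26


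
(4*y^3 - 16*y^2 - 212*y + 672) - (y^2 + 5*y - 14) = 4*y^3 - 17*y^2 - 217*y + 686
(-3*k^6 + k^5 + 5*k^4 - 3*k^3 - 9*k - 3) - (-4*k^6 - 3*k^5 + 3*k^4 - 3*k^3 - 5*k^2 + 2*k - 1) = k^6 + 4*k^5 + 2*k^4 + 5*k^2 - 11*k - 2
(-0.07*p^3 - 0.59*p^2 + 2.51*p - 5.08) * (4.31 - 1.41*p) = 0.0987*p^4 + 0.5302*p^3 - 6.082*p^2 + 17.9809*p - 21.8948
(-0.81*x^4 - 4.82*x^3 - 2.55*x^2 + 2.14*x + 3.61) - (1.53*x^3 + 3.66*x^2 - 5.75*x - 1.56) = -0.81*x^4 - 6.35*x^3 - 6.21*x^2 + 7.89*x + 5.17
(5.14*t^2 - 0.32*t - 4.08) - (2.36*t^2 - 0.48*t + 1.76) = 2.78*t^2 + 0.16*t - 5.84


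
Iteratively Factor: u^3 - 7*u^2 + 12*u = (u - 4)*(u^2 - 3*u) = u*(u - 4)*(u - 3)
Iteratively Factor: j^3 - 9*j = (j)*(j^2 - 9) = j*(j + 3)*(j - 3)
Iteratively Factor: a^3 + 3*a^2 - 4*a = (a + 4)*(a^2 - a) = a*(a + 4)*(a - 1)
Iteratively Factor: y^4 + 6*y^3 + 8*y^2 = (y)*(y^3 + 6*y^2 + 8*y) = y^2*(y^2 + 6*y + 8) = y^2*(y + 4)*(y + 2)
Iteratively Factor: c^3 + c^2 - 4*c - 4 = (c + 2)*(c^2 - c - 2) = (c - 2)*(c + 2)*(c + 1)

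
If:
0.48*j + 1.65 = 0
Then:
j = -3.44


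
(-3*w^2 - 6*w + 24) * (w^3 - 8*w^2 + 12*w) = -3*w^5 + 18*w^4 + 36*w^3 - 264*w^2 + 288*w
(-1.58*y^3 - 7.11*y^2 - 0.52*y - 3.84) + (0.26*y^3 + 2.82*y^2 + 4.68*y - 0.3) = -1.32*y^3 - 4.29*y^2 + 4.16*y - 4.14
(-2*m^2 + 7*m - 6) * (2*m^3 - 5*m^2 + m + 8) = -4*m^5 + 24*m^4 - 49*m^3 + 21*m^2 + 50*m - 48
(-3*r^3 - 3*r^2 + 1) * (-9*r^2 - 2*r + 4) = 27*r^5 + 33*r^4 - 6*r^3 - 21*r^2 - 2*r + 4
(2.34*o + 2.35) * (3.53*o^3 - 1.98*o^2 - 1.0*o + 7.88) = 8.2602*o^4 + 3.6623*o^3 - 6.993*o^2 + 16.0892*o + 18.518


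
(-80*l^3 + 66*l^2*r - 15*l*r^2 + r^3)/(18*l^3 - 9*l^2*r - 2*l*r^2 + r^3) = (40*l^2 - 13*l*r + r^2)/(-9*l^2 + r^2)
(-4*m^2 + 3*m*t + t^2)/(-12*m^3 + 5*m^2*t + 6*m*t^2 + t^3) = 1/(3*m + t)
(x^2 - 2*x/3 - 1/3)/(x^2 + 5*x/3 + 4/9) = 3*(x - 1)/(3*x + 4)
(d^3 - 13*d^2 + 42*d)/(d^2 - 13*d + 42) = d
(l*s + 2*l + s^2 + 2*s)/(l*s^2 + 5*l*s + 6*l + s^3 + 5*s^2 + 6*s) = 1/(s + 3)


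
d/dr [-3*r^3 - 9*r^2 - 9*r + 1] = -9*r^2 - 18*r - 9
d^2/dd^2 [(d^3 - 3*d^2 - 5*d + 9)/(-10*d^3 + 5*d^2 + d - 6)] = 2*(250*d^6 + 1470*d^5 - 5700*d^4 + 2469*d^3 - 1917*d^2 + 1827*d - 141)/(1000*d^9 - 1500*d^8 + 450*d^7 + 1975*d^6 - 1845*d^5 + 75*d^4 + 1259*d^3 - 522*d^2 - 108*d + 216)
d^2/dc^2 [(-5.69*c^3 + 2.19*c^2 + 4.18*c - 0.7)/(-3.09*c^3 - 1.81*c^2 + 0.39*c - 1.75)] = (-105.46788*c^6 - 198.324234*c^5 - 445.125006*c^4 + 153.564504*c^3 + 298.2588*c^2 + 158.31837*c - 23.34101)/(29.503629*c^9 + 51.846183*c^8 + 19.19817*c^7 + 42.96988*c^6 + 56.30238*c^5 + 5.371878*c^4 + 20.918106*c^3 + 17.4279*c^2 - 3.583125*c + 5.359375)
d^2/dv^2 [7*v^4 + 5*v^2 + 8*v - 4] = 84*v^2 + 10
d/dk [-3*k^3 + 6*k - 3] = 6 - 9*k^2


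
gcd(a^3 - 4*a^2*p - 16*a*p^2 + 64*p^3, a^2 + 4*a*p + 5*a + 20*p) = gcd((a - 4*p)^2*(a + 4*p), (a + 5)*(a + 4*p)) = a + 4*p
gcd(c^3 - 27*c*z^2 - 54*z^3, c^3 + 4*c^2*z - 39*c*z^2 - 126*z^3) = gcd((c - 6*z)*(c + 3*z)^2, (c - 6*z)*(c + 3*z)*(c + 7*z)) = -c^2 + 3*c*z + 18*z^2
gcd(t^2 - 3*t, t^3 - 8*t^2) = t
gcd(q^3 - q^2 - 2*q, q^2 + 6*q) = q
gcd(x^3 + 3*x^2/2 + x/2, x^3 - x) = x^2 + x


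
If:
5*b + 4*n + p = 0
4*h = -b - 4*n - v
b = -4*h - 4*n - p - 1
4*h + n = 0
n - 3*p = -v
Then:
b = 5/13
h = 7/52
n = -7/13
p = 3/13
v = 16/13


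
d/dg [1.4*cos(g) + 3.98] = -1.4*sin(g)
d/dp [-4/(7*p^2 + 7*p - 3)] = 28*(2*p + 1)/(7*p^2 + 7*p - 3)^2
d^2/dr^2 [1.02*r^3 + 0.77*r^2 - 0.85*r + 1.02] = 6.12*r + 1.54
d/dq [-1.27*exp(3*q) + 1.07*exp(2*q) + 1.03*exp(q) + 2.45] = (-3.81*exp(2*q) + 2.14*exp(q) + 1.03)*exp(q)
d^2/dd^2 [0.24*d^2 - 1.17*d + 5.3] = 0.480000000000000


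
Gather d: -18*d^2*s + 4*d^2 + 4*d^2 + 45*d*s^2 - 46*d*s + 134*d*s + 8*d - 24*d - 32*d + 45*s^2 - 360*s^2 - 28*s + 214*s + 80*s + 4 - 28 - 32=d^2*(8 - 18*s) + d*(45*s^2 + 88*s - 48) - 315*s^2 + 266*s - 56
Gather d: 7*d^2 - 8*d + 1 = 7*d^2 - 8*d + 1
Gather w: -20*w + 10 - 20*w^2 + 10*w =-20*w^2 - 10*w + 10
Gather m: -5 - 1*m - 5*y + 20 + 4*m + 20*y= 3*m + 15*y + 15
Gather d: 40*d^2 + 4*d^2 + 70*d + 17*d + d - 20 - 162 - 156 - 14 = 44*d^2 + 88*d - 352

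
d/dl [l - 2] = 1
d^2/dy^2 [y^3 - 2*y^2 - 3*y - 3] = 6*y - 4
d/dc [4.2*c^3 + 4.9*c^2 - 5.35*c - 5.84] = 12.6*c^2 + 9.8*c - 5.35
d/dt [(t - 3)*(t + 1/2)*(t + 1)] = 3*t^2 - 3*t - 4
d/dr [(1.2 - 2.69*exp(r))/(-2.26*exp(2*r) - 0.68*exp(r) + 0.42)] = (-6.0794*exp(2*r) + 5.424*exp(r) - 0.3138)*exp(r)/(5.1076*exp(4*r) + 3.0736*exp(3*r) - 1.436*exp(2*r) - 0.5712*exp(r) + 0.1764)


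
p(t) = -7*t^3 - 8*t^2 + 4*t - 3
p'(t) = -21*t^2 - 16*t + 4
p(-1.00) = -8.00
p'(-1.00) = -1.00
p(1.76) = -58.90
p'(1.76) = -89.21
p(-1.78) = 4.01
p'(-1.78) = -34.06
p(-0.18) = -3.94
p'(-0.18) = 6.20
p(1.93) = -75.40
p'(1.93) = -105.10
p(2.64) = -177.00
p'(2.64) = -184.60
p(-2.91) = 90.11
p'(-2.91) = -127.27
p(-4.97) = 638.86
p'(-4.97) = -435.20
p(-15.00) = 21762.00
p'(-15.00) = -4481.00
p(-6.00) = 1197.00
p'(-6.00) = -656.00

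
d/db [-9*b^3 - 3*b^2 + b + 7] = -27*b^2 - 6*b + 1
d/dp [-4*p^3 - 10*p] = -12*p^2 - 10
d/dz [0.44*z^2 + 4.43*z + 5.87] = 0.88*z + 4.43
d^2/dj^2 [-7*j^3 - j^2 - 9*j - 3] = -42*j - 2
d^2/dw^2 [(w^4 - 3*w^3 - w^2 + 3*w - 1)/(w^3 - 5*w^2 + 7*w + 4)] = 2*(2*w^6 - 45*w^5 + 129*w^4 + 104*w^3 - 384*w^2 + 153*w - 169)/(w^9 - 15*w^8 + 96*w^7 - 323*w^6 + 552*w^5 - 267*w^4 - 449*w^3 + 348*w^2 + 336*w + 64)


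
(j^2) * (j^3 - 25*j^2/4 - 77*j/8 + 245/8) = j^5 - 25*j^4/4 - 77*j^3/8 + 245*j^2/8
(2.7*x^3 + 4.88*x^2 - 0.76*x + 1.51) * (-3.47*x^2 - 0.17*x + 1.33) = -9.369*x^5 - 17.3926*x^4 + 5.3986*x^3 + 1.3799*x^2 - 1.2675*x + 2.0083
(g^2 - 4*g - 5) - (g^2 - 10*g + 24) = 6*g - 29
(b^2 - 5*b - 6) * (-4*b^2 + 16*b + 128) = -4*b^4 + 36*b^3 + 72*b^2 - 736*b - 768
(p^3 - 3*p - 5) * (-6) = -6*p^3 + 18*p + 30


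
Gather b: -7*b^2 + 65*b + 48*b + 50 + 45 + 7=-7*b^2 + 113*b + 102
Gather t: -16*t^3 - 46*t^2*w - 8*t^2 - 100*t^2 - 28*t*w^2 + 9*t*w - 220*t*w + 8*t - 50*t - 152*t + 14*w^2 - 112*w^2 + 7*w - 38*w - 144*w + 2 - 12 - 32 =-16*t^3 + t^2*(-46*w - 108) + t*(-28*w^2 - 211*w - 194) - 98*w^2 - 175*w - 42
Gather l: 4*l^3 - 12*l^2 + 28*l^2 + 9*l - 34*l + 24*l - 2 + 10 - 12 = 4*l^3 + 16*l^2 - l - 4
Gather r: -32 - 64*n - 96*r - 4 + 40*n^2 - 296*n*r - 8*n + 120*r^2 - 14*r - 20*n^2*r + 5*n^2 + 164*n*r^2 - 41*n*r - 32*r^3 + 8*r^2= 45*n^2 - 72*n - 32*r^3 + r^2*(164*n + 128) + r*(-20*n^2 - 337*n - 110) - 36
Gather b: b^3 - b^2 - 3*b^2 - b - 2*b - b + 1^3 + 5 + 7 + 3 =b^3 - 4*b^2 - 4*b + 16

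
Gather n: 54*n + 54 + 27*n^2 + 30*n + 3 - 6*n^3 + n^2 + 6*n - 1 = -6*n^3 + 28*n^2 + 90*n + 56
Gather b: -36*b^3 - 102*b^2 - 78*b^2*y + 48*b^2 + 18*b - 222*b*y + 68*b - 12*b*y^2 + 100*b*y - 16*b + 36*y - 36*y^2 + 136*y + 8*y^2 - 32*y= -36*b^3 + b^2*(-78*y - 54) + b*(-12*y^2 - 122*y + 70) - 28*y^2 + 140*y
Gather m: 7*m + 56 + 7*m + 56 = 14*m + 112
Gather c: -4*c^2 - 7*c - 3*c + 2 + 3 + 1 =-4*c^2 - 10*c + 6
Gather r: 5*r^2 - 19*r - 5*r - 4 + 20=5*r^2 - 24*r + 16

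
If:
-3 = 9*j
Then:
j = -1/3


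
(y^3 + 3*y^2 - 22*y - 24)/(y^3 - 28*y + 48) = (y + 1)/(y - 2)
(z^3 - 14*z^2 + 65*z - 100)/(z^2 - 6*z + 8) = (z^2 - 10*z + 25)/(z - 2)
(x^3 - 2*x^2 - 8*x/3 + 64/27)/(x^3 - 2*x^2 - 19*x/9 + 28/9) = (9*x^2 - 30*x + 16)/(3*(3*x^2 - 10*x + 7))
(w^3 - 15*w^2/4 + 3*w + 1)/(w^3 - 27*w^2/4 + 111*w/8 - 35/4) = 2*(4*w^2 - 7*w - 2)/(8*w^2 - 38*w + 35)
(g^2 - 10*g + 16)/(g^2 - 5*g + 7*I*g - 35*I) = (g^2 - 10*g + 16)/(g^2 + g*(-5 + 7*I) - 35*I)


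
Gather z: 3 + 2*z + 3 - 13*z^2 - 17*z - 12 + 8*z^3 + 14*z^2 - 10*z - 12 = 8*z^3 + z^2 - 25*z - 18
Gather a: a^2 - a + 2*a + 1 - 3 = a^2 + a - 2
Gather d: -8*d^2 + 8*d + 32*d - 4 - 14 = -8*d^2 + 40*d - 18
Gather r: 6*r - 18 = 6*r - 18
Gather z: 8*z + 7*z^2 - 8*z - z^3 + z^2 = -z^3 + 8*z^2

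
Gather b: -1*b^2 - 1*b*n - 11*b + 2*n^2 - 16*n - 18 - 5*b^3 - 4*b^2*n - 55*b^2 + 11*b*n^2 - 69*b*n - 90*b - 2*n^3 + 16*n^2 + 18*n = -5*b^3 + b^2*(-4*n - 56) + b*(11*n^2 - 70*n - 101) - 2*n^3 + 18*n^2 + 2*n - 18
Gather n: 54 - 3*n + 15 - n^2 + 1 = -n^2 - 3*n + 70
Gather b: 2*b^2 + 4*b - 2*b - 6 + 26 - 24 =2*b^2 + 2*b - 4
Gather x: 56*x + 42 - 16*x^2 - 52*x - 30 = -16*x^2 + 4*x + 12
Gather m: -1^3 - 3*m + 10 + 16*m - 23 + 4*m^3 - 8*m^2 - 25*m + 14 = 4*m^3 - 8*m^2 - 12*m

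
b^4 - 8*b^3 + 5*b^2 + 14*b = b*(b - 7)*(b - 2)*(b + 1)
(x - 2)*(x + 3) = x^2 + x - 6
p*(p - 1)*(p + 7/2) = p^3 + 5*p^2/2 - 7*p/2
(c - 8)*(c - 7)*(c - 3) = c^3 - 18*c^2 + 101*c - 168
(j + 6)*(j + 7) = j^2 + 13*j + 42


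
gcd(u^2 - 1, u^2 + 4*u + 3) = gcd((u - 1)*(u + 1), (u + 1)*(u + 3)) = u + 1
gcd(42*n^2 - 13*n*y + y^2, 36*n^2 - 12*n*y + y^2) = -6*n + y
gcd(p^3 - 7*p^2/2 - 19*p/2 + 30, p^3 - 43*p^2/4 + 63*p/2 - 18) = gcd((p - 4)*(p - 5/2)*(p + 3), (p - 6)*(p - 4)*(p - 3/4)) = p - 4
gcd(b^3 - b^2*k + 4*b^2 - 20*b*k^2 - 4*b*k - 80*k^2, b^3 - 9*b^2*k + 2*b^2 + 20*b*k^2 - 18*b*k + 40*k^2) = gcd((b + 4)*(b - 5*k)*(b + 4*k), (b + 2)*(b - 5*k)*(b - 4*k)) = b - 5*k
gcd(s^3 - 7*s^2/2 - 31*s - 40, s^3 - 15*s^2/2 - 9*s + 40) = s^2 - 11*s/2 - 20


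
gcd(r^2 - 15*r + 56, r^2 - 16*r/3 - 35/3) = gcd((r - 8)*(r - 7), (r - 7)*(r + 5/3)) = r - 7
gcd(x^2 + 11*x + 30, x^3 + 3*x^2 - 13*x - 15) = x + 5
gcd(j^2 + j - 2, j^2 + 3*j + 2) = j + 2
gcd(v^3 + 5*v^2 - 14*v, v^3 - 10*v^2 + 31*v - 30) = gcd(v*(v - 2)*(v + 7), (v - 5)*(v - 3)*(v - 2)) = v - 2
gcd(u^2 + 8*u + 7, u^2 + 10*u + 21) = u + 7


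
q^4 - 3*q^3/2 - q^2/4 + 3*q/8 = q*(q - 3/2)*(q - 1/2)*(q + 1/2)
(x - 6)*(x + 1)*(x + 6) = x^3 + x^2 - 36*x - 36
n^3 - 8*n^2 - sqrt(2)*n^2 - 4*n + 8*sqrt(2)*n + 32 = (n - 8)*(n - 2*sqrt(2))*(n + sqrt(2))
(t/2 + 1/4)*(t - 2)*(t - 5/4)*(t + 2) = t^4/2 - 3*t^3/8 - 37*t^2/16 + 3*t/2 + 5/4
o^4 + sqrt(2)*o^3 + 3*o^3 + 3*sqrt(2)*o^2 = o^2*(o + 3)*(o + sqrt(2))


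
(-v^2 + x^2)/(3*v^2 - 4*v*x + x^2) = (v + x)/(-3*v + x)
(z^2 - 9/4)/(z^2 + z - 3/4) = (2*z - 3)/(2*z - 1)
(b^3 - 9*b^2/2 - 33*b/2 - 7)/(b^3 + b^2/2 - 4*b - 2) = (b - 7)/(b - 2)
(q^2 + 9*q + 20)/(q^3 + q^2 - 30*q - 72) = (q + 5)/(q^2 - 3*q - 18)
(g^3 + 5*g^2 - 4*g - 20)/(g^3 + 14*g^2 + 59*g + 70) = (g - 2)/(g + 7)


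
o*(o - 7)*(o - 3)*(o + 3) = o^4 - 7*o^3 - 9*o^2 + 63*o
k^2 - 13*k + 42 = (k - 7)*(k - 6)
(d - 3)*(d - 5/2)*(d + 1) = d^3 - 9*d^2/2 + 2*d + 15/2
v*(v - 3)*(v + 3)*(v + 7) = v^4 + 7*v^3 - 9*v^2 - 63*v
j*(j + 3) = j^2 + 3*j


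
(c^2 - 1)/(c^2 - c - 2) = (c - 1)/(c - 2)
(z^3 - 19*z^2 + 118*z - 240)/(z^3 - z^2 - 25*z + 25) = (z^2 - 14*z + 48)/(z^2 + 4*z - 5)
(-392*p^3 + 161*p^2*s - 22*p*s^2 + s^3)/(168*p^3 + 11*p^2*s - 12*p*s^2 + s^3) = (-7*p + s)/(3*p + s)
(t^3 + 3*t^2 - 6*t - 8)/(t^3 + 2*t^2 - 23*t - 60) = (t^2 - t - 2)/(t^2 - 2*t - 15)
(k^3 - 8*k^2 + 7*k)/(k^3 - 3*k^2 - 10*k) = (-k^2 + 8*k - 7)/(-k^2 + 3*k + 10)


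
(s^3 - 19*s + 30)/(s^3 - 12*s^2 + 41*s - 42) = (s + 5)/(s - 7)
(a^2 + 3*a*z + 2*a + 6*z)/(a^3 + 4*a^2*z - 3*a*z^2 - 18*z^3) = (-a - 2)/(-a^2 - a*z + 6*z^2)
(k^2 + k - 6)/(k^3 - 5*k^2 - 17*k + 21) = (k - 2)/(k^2 - 8*k + 7)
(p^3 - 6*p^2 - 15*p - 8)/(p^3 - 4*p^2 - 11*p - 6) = (p - 8)/(p - 6)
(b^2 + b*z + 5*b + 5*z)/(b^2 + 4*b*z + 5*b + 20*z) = (b + z)/(b + 4*z)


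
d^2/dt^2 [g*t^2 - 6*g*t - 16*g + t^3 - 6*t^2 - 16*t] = 2*g + 6*t - 12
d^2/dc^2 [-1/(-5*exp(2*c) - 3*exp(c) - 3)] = (2*(10*exp(c) + 3)^2*exp(c) - (20*exp(c) + 3)*(5*exp(2*c) + 3*exp(c) + 3))*exp(c)/(5*exp(2*c) + 3*exp(c) + 3)^3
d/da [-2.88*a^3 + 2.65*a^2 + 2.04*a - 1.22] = -8.64*a^2 + 5.3*a + 2.04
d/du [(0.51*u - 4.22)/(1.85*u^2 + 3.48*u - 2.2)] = (-0.9435*u^2 + 15.614*u + 13.5636)/(3.4225*u^4 + 12.876*u^3 + 3.9704*u^2 - 15.312*u + 4.84)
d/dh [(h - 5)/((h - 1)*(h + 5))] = (-h^2 + 10*h + 15)/(h^4 + 8*h^3 + 6*h^2 - 40*h + 25)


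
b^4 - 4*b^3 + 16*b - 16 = (b - 2)^3*(b + 2)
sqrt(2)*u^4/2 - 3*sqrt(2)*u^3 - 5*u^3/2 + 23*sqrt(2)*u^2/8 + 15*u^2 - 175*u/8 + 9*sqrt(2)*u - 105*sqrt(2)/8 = (u - 7/2)*(u - 5/2)*(u - 3*sqrt(2))*(sqrt(2)*u/2 + 1/2)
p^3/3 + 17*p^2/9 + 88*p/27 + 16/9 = (p/3 + 1)*(p + 4/3)^2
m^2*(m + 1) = m^3 + m^2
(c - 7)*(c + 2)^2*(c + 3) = c^4 - 33*c^2 - 100*c - 84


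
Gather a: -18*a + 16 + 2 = 18 - 18*a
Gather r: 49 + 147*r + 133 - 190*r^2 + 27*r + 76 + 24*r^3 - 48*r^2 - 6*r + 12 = 24*r^3 - 238*r^2 + 168*r + 270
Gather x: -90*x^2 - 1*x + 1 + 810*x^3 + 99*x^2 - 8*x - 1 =810*x^3 + 9*x^2 - 9*x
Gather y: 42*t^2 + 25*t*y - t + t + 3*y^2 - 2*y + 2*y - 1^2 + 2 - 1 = 42*t^2 + 25*t*y + 3*y^2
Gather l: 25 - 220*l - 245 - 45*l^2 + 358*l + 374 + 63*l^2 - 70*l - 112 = 18*l^2 + 68*l + 42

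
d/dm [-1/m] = m^(-2)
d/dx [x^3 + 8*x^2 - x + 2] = 3*x^2 + 16*x - 1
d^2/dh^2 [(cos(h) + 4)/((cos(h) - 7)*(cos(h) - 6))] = (-29*(1 - cos(h)^2)^2 - cos(h)^5 + 410*cos(h)^3 - 584*cos(h)^2 - 4512*cos(h) + 2137)/((cos(h) - 7)^3*(cos(h) - 6)^3)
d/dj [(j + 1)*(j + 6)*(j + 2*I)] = 3*j^2 + j*(14 + 4*I) + 6 + 14*I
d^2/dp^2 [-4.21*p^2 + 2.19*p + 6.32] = -8.42000000000000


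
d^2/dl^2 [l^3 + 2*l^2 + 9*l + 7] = 6*l + 4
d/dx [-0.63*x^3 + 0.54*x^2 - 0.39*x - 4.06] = -1.89*x^2 + 1.08*x - 0.39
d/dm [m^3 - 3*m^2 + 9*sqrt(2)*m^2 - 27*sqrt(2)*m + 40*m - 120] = 3*m^2 - 6*m + 18*sqrt(2)*m - 27*sqrt(2) + 40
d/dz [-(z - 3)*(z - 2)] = 5 - 2*z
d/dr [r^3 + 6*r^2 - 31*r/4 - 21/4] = 3*r^2 + 12*r - 31/4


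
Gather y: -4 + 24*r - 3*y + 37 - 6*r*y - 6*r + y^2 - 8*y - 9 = 18*r + y^2 + y*(-6*r - 11) + 24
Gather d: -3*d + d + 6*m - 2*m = -2*d + 4*m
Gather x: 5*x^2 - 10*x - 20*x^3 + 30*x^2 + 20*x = -20*x^3 + 35*x^2 + 10*x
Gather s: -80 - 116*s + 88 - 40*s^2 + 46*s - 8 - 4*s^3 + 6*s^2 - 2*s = -4*s^3 - 34*s^2 - 72*s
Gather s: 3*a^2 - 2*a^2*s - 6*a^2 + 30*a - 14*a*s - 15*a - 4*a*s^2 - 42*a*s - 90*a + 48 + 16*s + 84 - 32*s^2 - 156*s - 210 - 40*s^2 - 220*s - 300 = -3*a^2 - 75*a + s^2*(-4*a - 72) + s*(-2*a^2 - 56*a - 360) - 378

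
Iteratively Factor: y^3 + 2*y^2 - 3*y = (y - 1)*(y^2 + 3*y) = (y - 1)*(y + 3)*(y)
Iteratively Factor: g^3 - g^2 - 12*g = (g - 4)*(g^2 + 3*g) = g*(g - 4)*(g + 3)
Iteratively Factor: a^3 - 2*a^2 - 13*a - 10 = (a + 2)*(a^2 - 4*a - 5) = (a + 1)*(a + 2)*(a - 5)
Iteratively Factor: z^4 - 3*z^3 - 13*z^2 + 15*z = (z - 1)*(z^3 - 2*z^2 - 15*z) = (z - 5)*(z - 1)*(z^2 + 3*z) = z*(z - 5)*(z - 1)*(z + 3)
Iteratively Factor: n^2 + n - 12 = (n + 4)*(n - 3)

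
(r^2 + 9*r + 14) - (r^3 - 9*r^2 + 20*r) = -r^3 + 10*r^2 - 11*r + 14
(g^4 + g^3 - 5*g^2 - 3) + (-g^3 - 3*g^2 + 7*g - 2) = g^4 - 8*g^2 + 7*g - 5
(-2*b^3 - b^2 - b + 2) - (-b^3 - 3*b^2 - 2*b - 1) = -b^3 + 2*b^2 + b + 3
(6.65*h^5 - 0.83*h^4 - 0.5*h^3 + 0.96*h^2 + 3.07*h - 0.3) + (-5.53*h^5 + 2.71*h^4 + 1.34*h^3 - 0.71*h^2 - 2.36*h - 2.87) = 1.12*h^5 + 1.88*h^4 + 0.84*h^3 + 0.25*h^2 + 0.71*h - 3.17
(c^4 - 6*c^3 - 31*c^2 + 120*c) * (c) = c^5 - 6*c^4 - 31*c^3 + 120*c^2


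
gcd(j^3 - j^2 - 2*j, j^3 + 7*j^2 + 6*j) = j^2 + j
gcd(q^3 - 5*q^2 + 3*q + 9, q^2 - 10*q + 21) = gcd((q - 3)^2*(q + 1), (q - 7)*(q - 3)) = q - 3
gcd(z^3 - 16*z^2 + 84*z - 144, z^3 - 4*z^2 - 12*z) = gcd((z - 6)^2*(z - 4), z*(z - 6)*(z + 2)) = z - 6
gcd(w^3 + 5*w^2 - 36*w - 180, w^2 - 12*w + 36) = w - 6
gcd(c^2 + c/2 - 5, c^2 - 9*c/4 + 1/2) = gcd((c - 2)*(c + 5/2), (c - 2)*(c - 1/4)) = c - 2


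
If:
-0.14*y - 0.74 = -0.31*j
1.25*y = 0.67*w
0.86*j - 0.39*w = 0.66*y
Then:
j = 3.31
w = 3.83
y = 2.05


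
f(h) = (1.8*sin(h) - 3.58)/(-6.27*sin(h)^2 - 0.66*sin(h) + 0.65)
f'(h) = (12.54*sin(h)*cos(h) + 0.66*cos(h))*(1.8*sin(h) - 3.58)/(-6.27*sin(h)^2 - 0.66*sin(h) + 0.65)^2 + 1.8*cos(h)/(-6.27*sin(h)^2 - 0.66*sin(h) + 0.65) = (11.286*sin(h)^2 - 44.8932*sin(h) - 1.1928)*cos(h)/(39.3129*sin(h)^4 + 8.2764*sin(h)^3 - 7.7154*sin(h)^2 - 0.858*sin(h) + 0.4225)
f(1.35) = 0.31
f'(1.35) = -0.21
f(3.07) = -6.05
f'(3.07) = 13.31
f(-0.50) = 9.36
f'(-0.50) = 89.27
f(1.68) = 0.29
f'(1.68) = 0.10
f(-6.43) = -6.28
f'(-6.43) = 14.82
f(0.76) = 0.84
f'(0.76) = -2.51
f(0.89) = 0.60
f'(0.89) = -1.38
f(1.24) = 0.34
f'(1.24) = -0.35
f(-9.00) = 30.24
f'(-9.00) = -857.70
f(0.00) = -5.51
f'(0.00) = -2.82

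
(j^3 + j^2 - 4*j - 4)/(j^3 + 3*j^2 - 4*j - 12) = (j + 1)/(j + 3)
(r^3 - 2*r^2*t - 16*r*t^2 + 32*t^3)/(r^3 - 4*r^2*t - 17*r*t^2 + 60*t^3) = (r^2 - 6*r*t + 8*t^2)/(r^2 - 8*r*t + 15*t^2)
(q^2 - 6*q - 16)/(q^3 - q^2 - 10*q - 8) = (q - 8)/(q^2 - 3*q - 4)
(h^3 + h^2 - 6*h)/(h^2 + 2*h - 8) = h*(h + 3)/(h + 4)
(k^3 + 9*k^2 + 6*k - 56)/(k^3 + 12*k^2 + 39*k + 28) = (k - 2)/(k + 1)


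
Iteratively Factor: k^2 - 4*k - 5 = (k - 5)*(k + 1)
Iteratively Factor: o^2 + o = (o)*(o + 1)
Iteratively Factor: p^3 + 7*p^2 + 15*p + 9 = (p + 3)*(p^2 + 4*p + 3) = (p + 3)^2*(p + 1)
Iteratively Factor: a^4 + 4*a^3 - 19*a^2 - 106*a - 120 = (a + 4)*(a^3 - 19*a - 30) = (a + 3)*(a + 4)*(a^2 - 3*a - 10) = (a - 5)*(a + 3)*(a + 4)*(a + 2)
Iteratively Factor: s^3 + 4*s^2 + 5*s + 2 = (s + 2)*(s^2 + 2*s + 1) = (s + 1)*(s + 2)*(s + 1)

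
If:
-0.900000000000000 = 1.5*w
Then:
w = -0.60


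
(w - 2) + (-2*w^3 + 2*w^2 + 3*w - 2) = -2*w^3 + 2*w^2 + 4*w - 4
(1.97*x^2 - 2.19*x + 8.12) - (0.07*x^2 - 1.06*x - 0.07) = 1.9*x^2 - 1.13*x + 8.19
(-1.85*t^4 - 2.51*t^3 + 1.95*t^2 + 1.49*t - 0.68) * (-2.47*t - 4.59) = 4.5695*t^5 + 14.6912*t^4 + 6.7044*t^3 - 12.6308*t^2 - 5.1595*t + 3.1212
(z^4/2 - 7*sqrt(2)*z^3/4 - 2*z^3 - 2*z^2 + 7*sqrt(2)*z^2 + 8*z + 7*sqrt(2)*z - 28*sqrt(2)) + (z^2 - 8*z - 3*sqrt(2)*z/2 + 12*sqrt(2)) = z^4/2 - 7*sqrt(2)*z^3/4 - 2*z^3 - z^2 + 7*sqrt(2)*z^2 + 11*sqrt(2)*z/2 - 16*sqrt(2)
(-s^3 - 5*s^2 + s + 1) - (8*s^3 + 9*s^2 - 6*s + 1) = -9*s^3 - 14*s^2 + 7*s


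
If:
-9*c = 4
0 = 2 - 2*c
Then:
No Solution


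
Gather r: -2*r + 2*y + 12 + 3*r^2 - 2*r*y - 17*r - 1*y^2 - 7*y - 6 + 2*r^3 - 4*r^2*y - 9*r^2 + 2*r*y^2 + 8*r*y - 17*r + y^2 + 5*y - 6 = 2*r^3 + r^2*(-4*y - 6) + r*(2*y^2 + 6*y - 36)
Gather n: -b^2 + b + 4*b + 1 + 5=-b^2 + 5*b + 6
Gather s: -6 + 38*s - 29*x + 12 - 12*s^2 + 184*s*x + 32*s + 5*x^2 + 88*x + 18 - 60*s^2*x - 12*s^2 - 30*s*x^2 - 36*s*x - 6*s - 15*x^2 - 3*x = s^2*(-60*x - 24) + s*(-30*x^2 + 148*x + 64) - 10*x^2 + 56*x + 24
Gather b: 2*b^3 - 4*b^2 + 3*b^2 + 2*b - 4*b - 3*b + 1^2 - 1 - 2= 2*b^3 - b^2 - 5*b - 2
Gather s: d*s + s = s*(d + 1)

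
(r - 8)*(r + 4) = r^2 - 4*r - 32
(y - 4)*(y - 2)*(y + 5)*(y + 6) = y^4 + 5*y^3 - 28*y^2 - 92*y + 240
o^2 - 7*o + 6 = (o - 6)*(o - 1)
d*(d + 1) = d^2 + d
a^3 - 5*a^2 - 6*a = a*(a - 6)*(a + 1)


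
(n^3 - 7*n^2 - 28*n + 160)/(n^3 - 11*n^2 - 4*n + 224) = (n^2 + n - 20)/(n^2 - 3*n - 28)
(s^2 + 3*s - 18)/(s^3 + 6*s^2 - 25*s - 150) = (s - 3)/(s^2 - 25)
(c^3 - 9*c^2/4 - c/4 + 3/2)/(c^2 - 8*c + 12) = (4*c^2 - c - 3)/(4*(c - 6))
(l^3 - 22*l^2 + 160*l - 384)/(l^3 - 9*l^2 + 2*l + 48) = (l^2 - 14*l + 48)/(l^2 - l - 6)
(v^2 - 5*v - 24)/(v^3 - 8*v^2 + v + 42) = (v^2 - 5*v - 24)/(v^3 - 8*v^2 + v + 42)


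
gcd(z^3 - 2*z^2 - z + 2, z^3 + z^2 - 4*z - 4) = z^2 - z - 2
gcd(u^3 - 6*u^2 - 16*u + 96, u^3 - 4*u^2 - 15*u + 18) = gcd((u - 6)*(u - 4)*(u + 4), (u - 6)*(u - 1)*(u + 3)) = u - 6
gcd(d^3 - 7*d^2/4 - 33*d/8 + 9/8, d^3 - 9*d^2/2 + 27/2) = d^2 - 3*d/2 - 9/2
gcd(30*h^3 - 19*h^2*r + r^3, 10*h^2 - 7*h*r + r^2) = -2*h + r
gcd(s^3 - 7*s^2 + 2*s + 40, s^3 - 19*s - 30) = s^2 - 3*s - 10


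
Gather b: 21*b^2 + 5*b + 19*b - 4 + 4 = 21*b^2 + 24*b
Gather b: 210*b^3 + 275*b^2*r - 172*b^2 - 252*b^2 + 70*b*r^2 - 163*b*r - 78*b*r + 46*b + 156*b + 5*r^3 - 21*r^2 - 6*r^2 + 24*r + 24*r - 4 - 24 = 210*b^3 + b^2*(275*r - 424) + b*(70*r^2 - 241*r + 202) + 5*r^3 - 27*r^2 + 48*r - 28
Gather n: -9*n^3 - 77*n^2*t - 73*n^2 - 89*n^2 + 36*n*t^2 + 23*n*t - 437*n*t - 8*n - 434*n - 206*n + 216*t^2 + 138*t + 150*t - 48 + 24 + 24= -9*n^3 + n^2*(-77*t - 162) + n*(36*t^2 - 414*t - 648) + 216*t^2 + 288*t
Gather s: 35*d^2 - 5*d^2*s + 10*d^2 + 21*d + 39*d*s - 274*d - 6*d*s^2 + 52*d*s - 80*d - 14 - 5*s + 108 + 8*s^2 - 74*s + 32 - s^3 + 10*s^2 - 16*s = 45*d^2 - 333*d - s^3 + s^2*(18 - 6*d) + s*(-5*d^2 + 91*d - 95) + 126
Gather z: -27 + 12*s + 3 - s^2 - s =-s^2 + 11*s - 24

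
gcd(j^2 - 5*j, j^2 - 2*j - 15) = j - 5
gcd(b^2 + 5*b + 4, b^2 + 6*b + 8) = b + 4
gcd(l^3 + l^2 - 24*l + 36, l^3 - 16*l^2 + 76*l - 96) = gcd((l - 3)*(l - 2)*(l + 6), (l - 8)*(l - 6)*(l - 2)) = l - 2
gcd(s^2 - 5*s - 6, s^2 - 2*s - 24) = s - 6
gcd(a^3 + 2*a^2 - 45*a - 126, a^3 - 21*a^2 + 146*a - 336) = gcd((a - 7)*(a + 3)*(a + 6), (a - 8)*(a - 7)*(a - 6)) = a - 7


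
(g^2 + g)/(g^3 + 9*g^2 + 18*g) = (g + 1)/(g^2 + 9*g + 18)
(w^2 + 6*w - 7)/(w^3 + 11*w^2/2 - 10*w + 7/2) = 2/(2*w - 1)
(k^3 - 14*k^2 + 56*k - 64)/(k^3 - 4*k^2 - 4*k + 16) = (k - 8)/(k + 2)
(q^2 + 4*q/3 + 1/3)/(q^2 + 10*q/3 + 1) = (q + 1)/(q + 3)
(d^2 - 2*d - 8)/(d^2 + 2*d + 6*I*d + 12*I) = (d - 4)/(d + 6*I)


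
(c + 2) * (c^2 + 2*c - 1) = c^3 + 4*c^2 + 3*c - 2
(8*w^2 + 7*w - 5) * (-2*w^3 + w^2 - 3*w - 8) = -16*w^5 - 6*w^4 - 7*w^3 - 90*w^2 - 41*w + 40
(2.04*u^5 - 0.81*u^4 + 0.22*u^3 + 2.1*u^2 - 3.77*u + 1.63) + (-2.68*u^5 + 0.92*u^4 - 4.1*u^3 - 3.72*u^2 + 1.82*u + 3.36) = -0.64*u^5 + 0.11*u^4 - 3.88*u^3 - 1.62*u^2 - 1.95*u + 4.99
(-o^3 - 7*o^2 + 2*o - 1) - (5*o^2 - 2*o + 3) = -o^3 - 12*o^2 + 4*o - 4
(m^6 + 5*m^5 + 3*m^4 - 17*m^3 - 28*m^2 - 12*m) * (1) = m^6 + 5*m^5 + 3*m^4 - 17*m^3 - 28*m^2 - 12*m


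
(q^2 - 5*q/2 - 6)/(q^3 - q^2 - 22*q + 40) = (q + 3/2)/(q^2 + 3*q - 10)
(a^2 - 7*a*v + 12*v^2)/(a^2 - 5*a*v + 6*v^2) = (-a + 4*v)/(-a + 2*v)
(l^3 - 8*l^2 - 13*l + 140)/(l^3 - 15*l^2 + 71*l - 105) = (l + 4)/(l - 3)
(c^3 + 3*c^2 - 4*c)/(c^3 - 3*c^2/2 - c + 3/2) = 2*c*(c + 4)/(2*c^2 - c - 3)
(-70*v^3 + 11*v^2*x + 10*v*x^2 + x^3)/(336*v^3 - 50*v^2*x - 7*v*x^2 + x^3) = (-10*v^2 + 3*v*x + x^2)/(48*v^2 - 14*v*x + x^2)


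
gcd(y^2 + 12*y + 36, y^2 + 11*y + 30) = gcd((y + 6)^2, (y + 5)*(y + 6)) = y + 6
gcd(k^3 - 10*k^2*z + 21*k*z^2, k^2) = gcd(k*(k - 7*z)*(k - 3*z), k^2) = k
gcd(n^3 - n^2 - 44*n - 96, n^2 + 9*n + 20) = n + 4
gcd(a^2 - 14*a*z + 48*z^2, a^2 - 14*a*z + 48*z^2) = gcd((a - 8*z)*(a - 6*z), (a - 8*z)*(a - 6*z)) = a^2 - 14*a*z + 48*z^2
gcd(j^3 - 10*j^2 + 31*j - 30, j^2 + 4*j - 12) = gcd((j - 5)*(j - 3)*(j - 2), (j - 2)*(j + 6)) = j - 2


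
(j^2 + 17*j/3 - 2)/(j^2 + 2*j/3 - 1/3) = (j + 6)/(j + 1)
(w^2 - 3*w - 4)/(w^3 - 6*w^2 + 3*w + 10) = (w - 4)/(w^2 - 7*w + 10)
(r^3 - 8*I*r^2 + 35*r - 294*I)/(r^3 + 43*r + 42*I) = (r - 7*I)/(r + I)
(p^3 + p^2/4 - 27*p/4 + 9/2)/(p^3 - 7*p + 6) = (p - 3/4)/(p - 1)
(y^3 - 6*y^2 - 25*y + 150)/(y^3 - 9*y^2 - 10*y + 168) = (y^2 - 25)/(y^2 - 3*y - 28)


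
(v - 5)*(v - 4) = v^2 - 9*v + 20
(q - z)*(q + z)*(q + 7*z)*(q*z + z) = q^4*z + 7*q^3*z^2 + q^3*z - q^2*z^3 + 7*q^2*z^2 - 7*q*z^4 - q*z^3 - 7*z^4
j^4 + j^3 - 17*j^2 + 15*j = j*(j - 3)*(j - 1)*(j + 5)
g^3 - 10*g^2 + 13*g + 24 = (g - 8)*(g - 3)*(g + 1)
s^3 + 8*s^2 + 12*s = s*(s + 2)*(s + 6)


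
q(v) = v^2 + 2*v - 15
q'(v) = 2*v + 2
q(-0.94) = -16.00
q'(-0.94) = 0.12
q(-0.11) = -15.21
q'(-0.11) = 1.78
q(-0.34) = -15.56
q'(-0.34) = 1.32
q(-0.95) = -16.00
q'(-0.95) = 0.10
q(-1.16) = -15.97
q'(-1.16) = -0.32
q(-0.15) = -15.28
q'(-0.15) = 1.70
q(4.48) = 14.03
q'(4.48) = 10.96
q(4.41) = 13.27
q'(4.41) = 10.82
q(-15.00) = 180.00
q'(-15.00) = -28.00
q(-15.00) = 180.00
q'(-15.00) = -28.00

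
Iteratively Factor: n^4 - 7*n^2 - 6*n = (n - 3)*(n^3 + 3*n^2 + 2*n) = (n - 3)*(n + 2)*(n^2 + n) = n*(n - 3)*(n + 2)*(n + 1)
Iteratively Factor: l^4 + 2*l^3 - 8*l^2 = (l + 4)*(l^3 - 2*l^2) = (l - 2)*(l + 4)*(l^2) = l*(l - 2)*(l + 4)*(l)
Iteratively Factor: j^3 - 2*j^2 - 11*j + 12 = (j - 4)*(j^2 + 2*j - 3) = (j - 4)*(j + 3)*(j - 1)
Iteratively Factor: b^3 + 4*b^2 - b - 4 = (b + 1)*(b^2 + 3*b - 4) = (b - 1)*(b + 1)*(b + 4)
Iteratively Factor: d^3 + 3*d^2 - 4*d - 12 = (d - 2)*(d^2 + 5*d + 6) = (d - 2)*(d + 3)*(d + 2)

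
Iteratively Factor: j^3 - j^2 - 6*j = (j + 2)*(j^2 - 3*j) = (j - 3)*(j + 2)*(j)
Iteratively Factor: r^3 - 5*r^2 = (r)*(r^2 - 5*r) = r*(r - 5)*(r)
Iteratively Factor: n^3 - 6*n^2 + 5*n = (n - 1)*(n^2 - 5*n) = n*(n - 1)*(n - 5)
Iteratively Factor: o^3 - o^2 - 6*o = (o)*(o^2 - o - 6) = o*(o + 2)*(o - 3)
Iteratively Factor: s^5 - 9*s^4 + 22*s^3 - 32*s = (s - 4)*(s^4 - 5*s^3 + 2*s^2 + 8*s) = (s - 4)*(s - 2)*(s^3 - 3*s^2 - 4*s) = s*(s - 4)*(s - 2)*(s^2 - 3*s - 4) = s*(s - 4)^2*(s - 2)*(s + 1)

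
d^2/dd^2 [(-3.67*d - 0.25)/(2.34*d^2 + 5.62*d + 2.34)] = (-(3.67*d + 0.25)*(4.68*d + 5.62)*(9.36*d + 11.24) + (51.5268*d + 42.4208)*(2.34*d^2 + 5.62*d + 2.34))/(2.34*d^2 + 5.62*d + 2.34)^3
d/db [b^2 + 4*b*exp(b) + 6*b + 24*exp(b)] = 4*b*exp(b) + 2*b + 28*exp(b) + 6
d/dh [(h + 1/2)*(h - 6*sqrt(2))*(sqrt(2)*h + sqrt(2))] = 3*sqrt(2)*h^2 - 24*h + 3*sqrt(2)*h - 18 + sqrt(2)/2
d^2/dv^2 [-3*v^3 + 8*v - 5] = -18*v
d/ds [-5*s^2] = -10*s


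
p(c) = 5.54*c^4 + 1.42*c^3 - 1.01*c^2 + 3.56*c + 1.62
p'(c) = 22.16*c^3 + 4.26*c^2 - 2.02*c + 3.56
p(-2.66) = 235.63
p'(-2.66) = -378.00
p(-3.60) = 839.97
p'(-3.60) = -967.86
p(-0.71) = -0.52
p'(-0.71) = -0.79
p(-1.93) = 57.65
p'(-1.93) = -135.98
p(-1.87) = 49.89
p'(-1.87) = -122.67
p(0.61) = 4.51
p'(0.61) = 8.94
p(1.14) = 15.83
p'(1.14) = 39.62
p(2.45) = 224.77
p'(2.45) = 350.07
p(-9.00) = 35200.53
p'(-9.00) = -15787.84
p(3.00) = 490.29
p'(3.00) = 634.16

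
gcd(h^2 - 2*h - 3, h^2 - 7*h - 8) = h + 1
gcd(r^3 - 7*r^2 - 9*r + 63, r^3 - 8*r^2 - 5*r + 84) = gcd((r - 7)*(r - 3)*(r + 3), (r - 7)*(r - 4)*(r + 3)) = r^2 - 4*r - 21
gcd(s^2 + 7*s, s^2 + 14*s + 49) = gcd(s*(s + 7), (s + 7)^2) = s + 7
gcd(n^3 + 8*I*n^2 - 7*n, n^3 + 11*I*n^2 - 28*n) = n^2 + 7*I*n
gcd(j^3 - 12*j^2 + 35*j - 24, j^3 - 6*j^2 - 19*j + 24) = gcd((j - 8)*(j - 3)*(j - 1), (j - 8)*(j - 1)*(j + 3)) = j^2 - 9*j + 8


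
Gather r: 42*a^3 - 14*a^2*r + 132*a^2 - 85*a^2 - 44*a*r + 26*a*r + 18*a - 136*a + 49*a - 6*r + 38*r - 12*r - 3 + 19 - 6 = 42*a^3 + 47*a^2 - 69*a + r*(-14*a^2 - 18*a + 20) + 10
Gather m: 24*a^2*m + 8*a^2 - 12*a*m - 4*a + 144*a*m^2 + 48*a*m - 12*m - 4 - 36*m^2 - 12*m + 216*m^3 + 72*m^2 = 8*a^2 - 4*a + 216*m^3 + m^2*(144*a + 36) + m*(24*a^2 + 36*a - 24) - 4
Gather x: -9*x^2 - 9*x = -9*x^2 - 9*x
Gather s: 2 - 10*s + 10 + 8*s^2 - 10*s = 8*s^2 - 20*s + 12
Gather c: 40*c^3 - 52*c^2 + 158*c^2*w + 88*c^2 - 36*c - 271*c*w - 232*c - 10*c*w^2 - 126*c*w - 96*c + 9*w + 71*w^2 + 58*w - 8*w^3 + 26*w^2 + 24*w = 40*c^3 + c^2*(158*w + 36) + c*(-10*w^2 - 397*w - 364) - 8*w^3 + 97*w^2 + 91*w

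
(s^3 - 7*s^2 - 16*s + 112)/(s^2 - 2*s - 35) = (s^2 - 16)/(s + 5)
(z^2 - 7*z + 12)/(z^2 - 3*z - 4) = (z - 3)/(z + 1)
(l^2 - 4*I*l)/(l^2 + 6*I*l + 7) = l*(l - 4*I)/(l^2 + 6*I*l + 7)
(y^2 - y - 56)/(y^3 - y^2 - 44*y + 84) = (y - 8)/(y^2 - 8*y + 12)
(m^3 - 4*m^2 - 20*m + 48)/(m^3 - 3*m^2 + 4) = (m^2 - 2*m - 24)/(m^2 - m - 2)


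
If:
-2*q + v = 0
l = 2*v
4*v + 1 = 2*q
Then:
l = -2/3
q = -1/6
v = -1/3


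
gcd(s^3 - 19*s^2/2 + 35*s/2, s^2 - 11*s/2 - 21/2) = s - 7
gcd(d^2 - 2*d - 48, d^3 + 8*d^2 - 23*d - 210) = d + 6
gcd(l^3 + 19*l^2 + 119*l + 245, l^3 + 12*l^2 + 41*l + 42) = l + 7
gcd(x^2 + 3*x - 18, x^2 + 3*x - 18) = x^2 + 3*x - 18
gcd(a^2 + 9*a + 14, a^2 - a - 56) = a + 7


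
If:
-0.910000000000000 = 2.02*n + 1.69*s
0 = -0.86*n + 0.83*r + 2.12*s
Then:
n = -0.836633663366337*s - 0.450495049504951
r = -3.42109030180126*s - 0.466778003101515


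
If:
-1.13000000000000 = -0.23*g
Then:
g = 4.91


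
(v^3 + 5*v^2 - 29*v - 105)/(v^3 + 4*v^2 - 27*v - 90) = (v + 7)/(v + 6)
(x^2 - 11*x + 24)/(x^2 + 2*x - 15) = (x - 8)/(x + 5)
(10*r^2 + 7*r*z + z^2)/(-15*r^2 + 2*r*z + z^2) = (2*r + z)/(-3*r + z)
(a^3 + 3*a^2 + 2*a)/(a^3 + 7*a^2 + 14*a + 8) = a/(a + 4)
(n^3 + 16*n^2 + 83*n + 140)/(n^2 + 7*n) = n + 9 + 20/n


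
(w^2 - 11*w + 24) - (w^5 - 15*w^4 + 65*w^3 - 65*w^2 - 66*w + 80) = -w^5 + 15*w^4 - 65*w^3 + 66*w^2 + 55*w - 56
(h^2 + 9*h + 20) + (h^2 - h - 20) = 2*h^2 + 8*h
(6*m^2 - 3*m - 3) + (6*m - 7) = 6*m^2 + 3*m - 10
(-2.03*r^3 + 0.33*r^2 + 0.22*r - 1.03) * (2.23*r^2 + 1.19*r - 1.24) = -4.5269*r^5 - 1.6798*r^4 + 3.4005*r^3 - 2.4443*r^2 - 1.4985*r + 1.2772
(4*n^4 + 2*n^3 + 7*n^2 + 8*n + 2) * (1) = 4*n^4 + 2*n^3 + 7*n^2 + 8*n + 2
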